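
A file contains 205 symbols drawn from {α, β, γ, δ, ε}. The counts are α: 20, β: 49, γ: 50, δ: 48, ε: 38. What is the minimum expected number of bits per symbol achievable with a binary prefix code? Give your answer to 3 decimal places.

2.283 bits/symbol

Probabilities are the counts divided by 205.
Repeatedly combine the two least-probable nodes; the expected code length is the sum of the merged weights.
merge 4/41 + 38/205 → 58/205
merge 48/205 + 49/205 → 97/205
merge 10/41 + 58/205 → 108/205
merge 97/205 + 108/205 → 1
L = 58/205 + 97/205 + 108/205 + 1 = 468/205 ≈ 2.283 bits/symbol.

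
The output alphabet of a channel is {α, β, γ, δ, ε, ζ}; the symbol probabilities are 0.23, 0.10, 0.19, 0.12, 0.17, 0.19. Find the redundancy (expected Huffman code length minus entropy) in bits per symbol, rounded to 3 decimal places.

Entropy H = −Σ p log₂ p ≈ 2.5320 bits.
Huffman merges: 1/10+3/25→11/50; 17/100+19/100→9/25; 19/100+11/50→41/100; 23/100+9/25→59/100; 41/100+59/100→1. L = 129/50 ≈ 2.5800.
L − H = 2.5800 − 2.5320 = 0.048 bits.

0.048 bits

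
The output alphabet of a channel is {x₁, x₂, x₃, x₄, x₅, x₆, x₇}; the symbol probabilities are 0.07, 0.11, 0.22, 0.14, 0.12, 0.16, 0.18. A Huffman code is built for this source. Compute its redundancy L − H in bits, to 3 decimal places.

Entropy H = −Σ p log₂ p ≈ 2.7319 bits.
Huffman merges: 7/100+11/100→9/50; 3/25+7/50→13/50; 4/25+9/50→17/50; 9/50+11/50→2/5; 13/50+17/50→3/5; 2/5+3/5→1. L = 139/50 ≈ 2.7800.
L − H = 2.7800 − 2.7319 = 0.048 bits.

0.048 bits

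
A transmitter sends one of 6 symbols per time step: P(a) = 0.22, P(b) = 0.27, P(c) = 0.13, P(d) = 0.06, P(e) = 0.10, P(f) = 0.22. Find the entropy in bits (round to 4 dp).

H = −Σ pᵢ log₂ pᵢ.
−0.22·log₂(0.22) = 0.4806
−0.27·log₂(0.27) = 0.5100
−0.13·log₂(0.13) = 0.3826
−0.06·log₂(0.06) = 0.2435
−0.10·log₂(0.10) = 0.3322
−0.22·log₂(0.22) = 0.4806
Sum ≈ 2.4295 → 2.4295 bits.

2.4295 bits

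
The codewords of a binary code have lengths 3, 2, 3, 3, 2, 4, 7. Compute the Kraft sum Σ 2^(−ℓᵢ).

0.9453125

With common denominator 2^7 = 128: Σ 2^(−ℓᵢ) = 16/128 + 32/128 + 16/128 + 16/128 + 32/128 + 8/128 + 1/128 = 121/128 = 0.9453125.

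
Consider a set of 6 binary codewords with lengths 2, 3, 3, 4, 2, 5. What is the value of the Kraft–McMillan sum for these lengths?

0.84375

With common denominator 2^5 = 32: Σ 2^(−ℓᵢ) = 8/32 + 4/32 + 4/32 + 2/32 + 8/32 + 1/32 = 27/32 = 0.84375.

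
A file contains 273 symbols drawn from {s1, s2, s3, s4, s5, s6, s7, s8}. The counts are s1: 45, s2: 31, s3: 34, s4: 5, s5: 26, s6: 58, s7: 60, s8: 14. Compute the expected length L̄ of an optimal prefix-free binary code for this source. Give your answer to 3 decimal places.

Probabilities are the counts divided by 273.
Repeatedly combine the two least-probable nodes; the expected code length is the sum of the merged weights.
merge 5/273 + 2/39 → 19/273
merge 19/273 + 2/21 → 15/91
merge 31/273 + 34/273 → 5/21
merge 15/91 + 15/91 → 30/91
merge 58/273 + 20/91 → 118/273
merge 5/21 + 30/91 → 155/273
merge 118/273 + 155/273 → 1
L = 19/273 + 15/91 + 5/21 + 30/91 + 118/273 + 155/273 + 1 = 255/91 ≈ 2.802 bits/symbol.

2.802 bits/symbol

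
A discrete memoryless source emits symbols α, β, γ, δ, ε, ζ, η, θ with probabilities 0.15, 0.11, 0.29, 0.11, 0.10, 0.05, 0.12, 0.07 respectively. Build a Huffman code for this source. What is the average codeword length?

Repeatedly combine the two least-probable nodes; the expected code length is the sum of the merged weights.
merge 1/20 + 7/100 → 3/25
merge 1/10 + 11/100 → 21/100
merge 11/100 + 3/25 → 23/100
merge 3/25 + 3/20 → 27/100
merge 21/100 + 23/100 → 11/25
merge 27/100 + 29/100 → 14/25
merge 11/25 + 14/25 → 1
L = 3/25 + 21/100 + 23/100 + 27/100 + 11/25 + 14/25 + 1 = 283/100 = 2.83 bits/symbol.

2.83 bits/symbol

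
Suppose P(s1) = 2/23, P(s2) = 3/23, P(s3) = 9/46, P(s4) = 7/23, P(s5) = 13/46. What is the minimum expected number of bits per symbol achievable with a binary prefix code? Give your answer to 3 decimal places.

2.217 bits/symbol

Repeatedly combine the two least-probable nodes; the expected code length is the sum of the merged weights.
merge 2/23 + 3/23 → 5/23
merge 9/46 + 5/23 → 19/46
merge 13/46 + 7/23 → 27/46
merge 19/46 + 27/46 → 1
L = 5/23 + 19/46 + 27/46 + 1 = 51/23 ≈ 2.217 bits/symbol.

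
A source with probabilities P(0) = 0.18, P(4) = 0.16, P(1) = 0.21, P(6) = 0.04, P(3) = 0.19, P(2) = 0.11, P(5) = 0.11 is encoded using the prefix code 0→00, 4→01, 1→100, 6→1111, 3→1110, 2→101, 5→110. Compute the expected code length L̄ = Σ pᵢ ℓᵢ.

2.89 bits/symbol

L̄ = Σ pᵢ·ℓᵢ = 0.18·2 + 0.16·2 + 0.21·3 + 0.04·4 + 0.19·4 + 0.11·3 + 0.11·3 = 2.89 bits/symbol.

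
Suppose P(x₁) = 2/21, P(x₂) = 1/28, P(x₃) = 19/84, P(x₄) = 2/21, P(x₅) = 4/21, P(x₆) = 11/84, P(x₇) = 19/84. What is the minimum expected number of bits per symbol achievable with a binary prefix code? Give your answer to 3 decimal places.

2.679 bits/symbol

Repeatedly combine the two least-probable nodes; the expected code length is the sum of the merged weights.
merge 1/28 + 2/21 → 11/84
merge 2/21 + 11/84 → 19/84
merge 11/84 + 4/21 → 9/28
merge 19/84 + 19/84 → 19/42
merge 19/84 + 9/28 → 23/42
merge 19/42 + 23/42 → 1
L = 11/84 + 19/84 + 9/28 + 19/42 + 23/42 + 1 = 75/28 ≈ 2.679 bits/symbol.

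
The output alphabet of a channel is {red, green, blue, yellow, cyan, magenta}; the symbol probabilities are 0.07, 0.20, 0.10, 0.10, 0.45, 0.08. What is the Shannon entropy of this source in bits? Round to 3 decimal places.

2.207 bits

H = −Σ pᵢ log₂ pᵢ.
−0.07·log₂(0.07) = 0.2686
−0.20·log₂(0.20) = 0.4644
−0.10·log₂(0.10) = 0.3322
−0.10·log₂(0.10) = 0.3322
−0.45·log₂(0.45) = 0.5184
−0.08·log₂(0.08) = 0.2915
Sum ≈ 2.2072 → 2.207 bits.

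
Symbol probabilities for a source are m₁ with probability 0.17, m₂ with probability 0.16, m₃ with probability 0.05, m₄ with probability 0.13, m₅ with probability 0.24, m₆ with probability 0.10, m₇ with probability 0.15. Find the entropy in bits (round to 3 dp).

2.693 bits

H = −Σ pᵢ log₂ pᵢ.
−0.17·log₂(0.17) = 0.4346
−0.16·log₂(0.16) = 0.4230
−0.05·log₂(0.05) = 0.2161
−0.13·log₂(0.13) = 0.3826
−0.24·log₂(0.24) = 0.4941
−0.10·log₂(0.10) = 0.3322
−0.15·log₂(0.15) = 0.4105
Sum ≈ 2.6932 → 2.693 bits.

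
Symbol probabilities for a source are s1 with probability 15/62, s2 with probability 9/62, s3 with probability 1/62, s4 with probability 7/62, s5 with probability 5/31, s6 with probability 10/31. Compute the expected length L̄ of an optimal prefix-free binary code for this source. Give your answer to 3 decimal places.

Repeatedly combine the two least-probable nodes; the expected code length is the sum of the merged weights.
merge 1/62 + 7/62 → 4/31
merge 4/31 + 9/62 → 17/62
merge 5/31 + 15/62 → 25/62
merge 17/62 + 10/31 → 37/62
merge 25/62 + 37/62 → 1
L = 4/31 + 17/62 + 25/62 + 37/62 + 1 = 149/62 ≈ 2.403 bits/symbol.

2.403 bits/symbol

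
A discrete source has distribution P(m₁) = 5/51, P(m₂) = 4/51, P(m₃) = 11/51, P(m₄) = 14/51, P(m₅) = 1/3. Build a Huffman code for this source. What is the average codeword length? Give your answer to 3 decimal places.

Repeatedly combine the two least-probable nodes; the expected code length is the sum of the merged weights.
merge 4/51 + 5/51 → 3/17
merge 3/17 + 11/51 → 20/51
merge 14/51 + 1/3 → 31/51
merge 20/51 + 31/51 → 1
L = 3/17 + 20/51 + 31/51 + 1 = 37/17 ≈ 2.176 bits/symbol.

2.176 bits/symbol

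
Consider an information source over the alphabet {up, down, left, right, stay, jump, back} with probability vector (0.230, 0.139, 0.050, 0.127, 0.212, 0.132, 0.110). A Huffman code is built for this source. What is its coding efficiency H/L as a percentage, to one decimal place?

98.9%

Entropy H = −Σ p log₂ p ≈ 2.6879 bits.
Huffman merges: 1/20+11/100→4/25; 127/1000+33/250→259/1000; 139/1000+4/25→299/1000; 53/250+23/100→221/500; 259/1000+299/1000→279/500; 221/500+279/500→1. L = 1359/500 ≈ 2.7180.
Efficiency = H/L = 2.6879/2.7180 = 98.9%.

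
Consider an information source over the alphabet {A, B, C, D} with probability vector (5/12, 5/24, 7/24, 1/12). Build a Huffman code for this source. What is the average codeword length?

Repeatedly combine the two least-probable nodes; the expected code length is the sum of the merged weights.
merge 1/12 + 5/24 → 7/24
merge 7/24 + 7/24 → 7/12
merge 5/12 + 7/12 → 1
L = 7/24 + 7/12 + 1 = 15/8 = 1.875 bits/symbol.

1.875 bits/symbol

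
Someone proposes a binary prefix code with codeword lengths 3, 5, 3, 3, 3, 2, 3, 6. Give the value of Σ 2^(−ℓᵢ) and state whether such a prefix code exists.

0.921875; yes

With common denominator 2^6 = 64: Σ 2^(−ℓᵢ) = 8/64 + 2/64 + 8/64 + 8/64 + 8/64 + 16/64 + 8/64 + 1/64 = 59/64 = 0.921875.
Kraft's inequality requires Σ ≤ 1; here Σ = 0.921875 ≤ 1, so such a prefix code exists.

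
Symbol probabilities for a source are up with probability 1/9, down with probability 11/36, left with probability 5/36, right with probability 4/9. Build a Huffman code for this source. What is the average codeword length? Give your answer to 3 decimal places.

Repeatedly combine the two least-probable nodes; the expected code length is the sum of the merged weights.
merge 1/9 + 5/36 → 1/4
merge 1/4 + 11/36 → 5/9
merge 4/9 + 5/9 → 1
L = 1/4 + 5/9 + 1 = 65/36 ≈ 1.806 bits/symbol.

1.806 bits/symbol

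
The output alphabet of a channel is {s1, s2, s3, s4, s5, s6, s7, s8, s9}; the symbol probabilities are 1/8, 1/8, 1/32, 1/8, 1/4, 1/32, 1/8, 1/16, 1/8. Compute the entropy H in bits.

Each probability is a power of 1/2, so log₂(1/p) is an integer.
H = Σ p·log₂(1/p) = 1/8·3 + 1/8·3 + 1/32·5 + 1/8·3 + 1/4·2 + 1/32·5 + 1/8·3 + 1/16·4 + 1/8·3 = 2.9375 bits.

2.9375 bits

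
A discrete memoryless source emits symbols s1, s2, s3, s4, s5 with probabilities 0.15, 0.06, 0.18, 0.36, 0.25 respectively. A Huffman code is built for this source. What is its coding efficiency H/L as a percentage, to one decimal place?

Entropy H = −Σ p log₂ p ≈ 2.1300 bits.
Huffman merges: 3/50+3/20→21/100; 9/50+21/100→39/100; 1/4+9/25→61/100; 39/100+61/100→1. L = 221/100 ≈ 2.2100.
Efficiency = H/L = 2.1300/2.2100 = 96.4%.

96.4%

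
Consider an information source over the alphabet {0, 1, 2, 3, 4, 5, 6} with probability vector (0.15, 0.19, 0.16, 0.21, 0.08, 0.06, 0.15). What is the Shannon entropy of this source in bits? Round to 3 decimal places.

H = −Σ pᵢ log₂ pᵢ.
−0.15·log₂(0.15) = 0.4105
−0.19·log₂(0.19) = 0.4552
−0.16·log₂(0.16) = 0.4230
−0.21·log₂(0.21) = 0.4728
−0.08·log₂(0.08) = 0.2915
−0.06·log₂(0.06) = 0.2435
−0.15·log₂(0.15) = 0.4105
Sum ≈ 2.7072 → 2.707 bits.

2.707 bits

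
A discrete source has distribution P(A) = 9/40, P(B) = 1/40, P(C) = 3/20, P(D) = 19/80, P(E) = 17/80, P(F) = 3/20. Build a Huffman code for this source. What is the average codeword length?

2.5 bits/symbol

Repeatedly combine the two least-probable nodes; the expected code length is the sum of the merged weights.
merge 1/40 + 3/20 → 7/40
merge 3/20 + 7/40 → 13/40
merge 17/80 + 9/40 → 7/16
merge 19/80 + 13/40 → 9/16
merge 7/16 + 9/16 → 1
L = 7/40 + 13/40 + 7/16 + 9/16 + 1 = 5/2 = 2.5 bits/symbol.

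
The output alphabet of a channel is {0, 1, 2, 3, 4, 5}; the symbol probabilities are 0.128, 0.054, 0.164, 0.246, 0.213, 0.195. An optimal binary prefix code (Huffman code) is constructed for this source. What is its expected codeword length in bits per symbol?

Repeatedly combine the two least-probable nodes; the expected code length is the sum of the merged weights.
merge 27/500 + 16/125 → 91/500
merge 41/250 + 91/500 → 173/500
merge 39/200 + 213/1000 → 51/125
merge 123/500 + 173/500 → 74/125
merge 51/125 + 74/125 → 1
L = 91/500 + 173/500 + 51/125 + 74/125 + 1 = 316/125 = 2.528 bits/symbol.

2.528 bits/symbol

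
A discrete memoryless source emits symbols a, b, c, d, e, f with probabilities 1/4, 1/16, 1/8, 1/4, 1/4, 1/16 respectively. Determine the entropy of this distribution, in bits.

2.375 bits

Each probability is a power of 1/2, so log₂(1/p) is an integer.
H = Σ p·log₂(1/p) = 1/4·2 + 1/16·4 + 1/8·3 + 1/4·2 + 1/4·2 + 1/16·4 = 2.375 bits.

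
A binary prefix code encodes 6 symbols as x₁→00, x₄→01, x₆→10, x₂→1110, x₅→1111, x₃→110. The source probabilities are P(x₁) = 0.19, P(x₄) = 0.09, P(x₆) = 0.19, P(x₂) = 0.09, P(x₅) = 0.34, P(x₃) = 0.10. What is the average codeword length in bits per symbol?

2.96 bits/symbol

L̄ = Σ pᵢ·ℓᵢ = 0.19·2 + 0.09·2 + 0.19·2 + 0.09·4 + 0.34·4 + 0.10·3 = 2.96 bits/symbol.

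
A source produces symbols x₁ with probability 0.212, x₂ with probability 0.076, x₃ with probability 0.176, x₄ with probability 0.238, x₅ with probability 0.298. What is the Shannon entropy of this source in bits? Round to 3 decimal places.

2.211 bits

H = −Σ pᵢ log₂ pᵢ.
−0.212·log₂(0.212) = 0.4744
−0.076·log₂(0.076) = 0.2826
−0.176·log₂(0.176) = 0.4411
−0.238·log₂(0.238) = 0.4929
−0.298·log₂(0.298) = 0.5205
Sum ≈ 2.2115 → 2.211 bits.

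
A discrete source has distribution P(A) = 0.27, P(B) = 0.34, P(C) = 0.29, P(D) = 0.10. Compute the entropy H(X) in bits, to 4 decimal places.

H = −Σ pᵢ log₂ pᵢ.
−0.27·log₂(0.27) = 0.5100
−0.34·log₂(0.34) = 0.5292
−0.29·log₂(0.29) = 0.5179
−0.10·log₂(0.10) = 0.3322
Sum ≈ 1.8893 → 1.8893 bits.

1.8893 bits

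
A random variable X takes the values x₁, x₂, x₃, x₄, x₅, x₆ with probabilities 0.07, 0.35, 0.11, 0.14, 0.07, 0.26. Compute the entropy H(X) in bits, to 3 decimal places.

H = −Σ pᵢ log₂ pᵢ.
−0.07·log₂(0.07) = 0.2686
−0.35·log₂(0.35) = 0.5301
−0.11·log₂(0.11) = 0.3503
−0.14·log₂(0.14) = 0.3971
−0.07·log₂(0.07) = 0.2686
−0.26·log₂(0.26) = 0.5053
Sum ≈ 2.3199 → 2.320 bits.

2.320 bits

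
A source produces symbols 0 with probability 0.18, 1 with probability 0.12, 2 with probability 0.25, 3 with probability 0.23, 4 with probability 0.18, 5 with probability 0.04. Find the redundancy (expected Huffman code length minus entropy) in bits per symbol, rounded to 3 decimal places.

Entropy H = −Σ p log₂ p ≈ 2.4311 bits.
Huffman merges: 1/25+3/25→4/25; 4/25+9/50→17/50; 9/50+23/100→41/100; 1/4+17/50→59/100; 41/100+59/100→1. L = 5/2 ≈ 2.5000.
L − H = 2.5000 − 2.4311 = 0.069 bits.

0.069 bits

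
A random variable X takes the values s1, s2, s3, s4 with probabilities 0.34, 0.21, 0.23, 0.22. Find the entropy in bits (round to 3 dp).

H = −Σ pᵢ log₂ pᵢ.
−0.34·log₂(0.34) = 0.5292
−0.21·log₂(0.21) = 0.4728
−0.23·log₂(0.23) = 0.4877
−0.22·log₂(0.22) = 0.4806
Sum ≈ 1.9702 → 1.970 bits.

1.970 bits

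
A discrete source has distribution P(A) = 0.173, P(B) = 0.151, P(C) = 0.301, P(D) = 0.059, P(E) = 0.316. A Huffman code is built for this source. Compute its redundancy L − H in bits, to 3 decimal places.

Entropy H = −Σ p log₂ p ≈ 2.1372 bits.
Huffman merges: 59/1000+151/1000→21/100; 173/1000+21/100→383/1000; 301/1000+79/250→617/1000; 383/1000+617/1000→1. L = 221/100 ≈ 2.2100.
L − H = 2.2100 − 2.1372 = 0.073 bits.

0.073 bits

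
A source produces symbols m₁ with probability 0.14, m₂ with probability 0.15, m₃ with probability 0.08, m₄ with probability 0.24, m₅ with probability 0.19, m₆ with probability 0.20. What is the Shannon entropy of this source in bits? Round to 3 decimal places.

H = −Σ pᵢ log₂ pᵢ.
−0.14·log₂(0.14) = 0.3971
−0.15·log₂(0.15) = 0.4105
−0.08·log₂(0.08) = 0.2915
−0.24·log₂(0.24) = 0.4941
−0.19·log₂(0.19) = 0.4552
−0.20·log₂(0.20) = 0.4644
Sum ≈ 2.5129 → 2.513 bits.

2.513 bits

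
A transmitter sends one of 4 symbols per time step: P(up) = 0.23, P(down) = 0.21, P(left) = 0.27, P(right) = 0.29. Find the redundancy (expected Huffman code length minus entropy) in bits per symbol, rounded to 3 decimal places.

Entropy H = −Σ p log₂ p ≈ 1.9884 bits.
Huffman merges: 21/100+23/100→11/25; 27/100+29/100→14/25; 11/25+14/25→1. L = 2 ≈ 2.0000.
L − H = 2.0000 − 1.9884 = 0.012 bits.

0.012 bits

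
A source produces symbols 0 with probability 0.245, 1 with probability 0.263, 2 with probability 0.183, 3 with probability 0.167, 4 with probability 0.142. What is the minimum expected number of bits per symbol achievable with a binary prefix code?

Repeatedly combine the two least-probable nodes; the expected code length is the sum of the merged weights.
merge 71/500 + 167/1000 → 309/1000
merge 183/1000 + 49/200 → 107/250
merge 263/1000 + 309/1000 → 143/250
merge 107/250 + 143/250 → 1
L = 309/1000 + 107/250 + 143/250 + 1 = 2309/1000 = 2.309 bits/symbol.

2.309 bits/symbol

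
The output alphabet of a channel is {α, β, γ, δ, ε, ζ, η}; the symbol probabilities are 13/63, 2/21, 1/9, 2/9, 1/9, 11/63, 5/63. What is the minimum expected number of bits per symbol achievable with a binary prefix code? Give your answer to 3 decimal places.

Repeatedly combine the two least-probable nodes; the expected code length is the sum of the merged weights.
merge 5/63 + 2/21 → 11/63
merge 1/9 + 1/9 → 2/9
merge 11/63 + 11/63 → 22/63
merge 13/63 + 2/9 → 3/7
merge 2/9 + 22/63 → 4/7
merge 3/7 + 4/7 → 1
L = 11/63 + 2/9 + 22/63 + 3/7 + 4/7 + 1 = 173/63 ≈ 2.746 bits/symbol.

2.746 bits/symbol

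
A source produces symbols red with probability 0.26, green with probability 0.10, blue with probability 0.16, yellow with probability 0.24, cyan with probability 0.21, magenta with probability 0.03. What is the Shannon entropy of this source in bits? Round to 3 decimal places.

H = −Σ pᵢ log₂ pᵢ.
−0.26·log₂(0.26) = 0.5053
−0.10·log₂(0.10) = 0.3322
−0.16·log₂(0.16) = 0.4230
−0.24·log₂(0.24) = 0.4941
−0.21·log₂(0.21) = 0.4728
−0.03·log₂(0.03) = 0.1518
Sum ≈ 2.3792 → 2.379 bits.

2.379 bits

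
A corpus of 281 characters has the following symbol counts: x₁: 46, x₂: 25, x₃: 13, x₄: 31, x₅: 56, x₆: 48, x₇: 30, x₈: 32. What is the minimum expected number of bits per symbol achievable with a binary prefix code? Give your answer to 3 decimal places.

2.936 bits/symbol

Probabilities are the counts divided by 281.
Repeatedly combine the two least-probable nodes; the expected code length is the sum of the merged weights.
merge 13/281 + 25/281 → 38/281
merge 30/281 + 31/281 → 61/281
merge 32/281 + 38/281 → 70/281
merge 46/281 + 48/281 → 94/281
merge 56/281 + 61/281 → 117/281
merge 70/281 + 94/281 → 164/281
merge 117/281 + 164/281 → 1
L = 38/281 + 61/281 + 70/281 + 94/281 + 117/281 + 164/281 + 1 = 825/281 ≈ 2.936 bits/symbol.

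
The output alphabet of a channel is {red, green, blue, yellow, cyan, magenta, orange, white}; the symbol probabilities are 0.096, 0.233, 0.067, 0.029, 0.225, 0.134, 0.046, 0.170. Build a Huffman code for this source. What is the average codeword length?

2.759 bits/symbol

Repeatedly combine the two least-probable nodes; the expected code length is the sum of the merged weights.
merge 29/1000 + 23/500 → 3/40
merge 67/1000 + 3/40 → 71/500
merge 12/125 + 67/500 → 23/100
merge 71/500 + 17/100 → 39/125
merge 9/40 + 23/100 → 91/200
merge 233/1000 + 39/125 → 109/200
merge 91/200 + 109/200 → 1
L = 3/40 + 71/500 + 23/100 + 39/125 + 91/200 + 109/200 + 1 = 2759/1000 = 2.759 bits/symbol.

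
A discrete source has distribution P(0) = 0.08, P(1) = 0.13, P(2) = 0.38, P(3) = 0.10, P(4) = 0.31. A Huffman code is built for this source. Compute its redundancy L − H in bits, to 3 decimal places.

0.049 bits

Entropy H = −Σ p log₂ p ≈ 2.0606 bits.
Huffman merges: 2/25+1/10→9/50; 13/100+9/50→31/100; 31/100+31/100→31/50; 19/50+31/50→1. L = 211/100 ≈ 2.1100.
L − H = 2.1100 − 2.0606 = 0.049 bits.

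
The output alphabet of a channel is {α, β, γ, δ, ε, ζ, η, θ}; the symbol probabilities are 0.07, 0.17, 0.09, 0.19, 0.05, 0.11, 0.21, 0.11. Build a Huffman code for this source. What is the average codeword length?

Repeatedly combine the two least-probable nodes; the expected code length is the sum of the merged weights.
merge 1/20 + 7/100 → 3/25
merge 9/100 + 11/100 → 1/5
merge 11/100 + 3/25 → 23/100
merge 17/100 + 19/100 → 9/25
merge 1/5 + 21/100 → 41/100
merge 23/100 + 9/25 → 59/100
merge 41/100 + 59/100 → 1
L = 3/25 + 1/5 + 23/100 + 9/25 + 41/100 + 59/100 + 1 = 291/100 = 2.91 bits/symbol.

2.91 bits/symbol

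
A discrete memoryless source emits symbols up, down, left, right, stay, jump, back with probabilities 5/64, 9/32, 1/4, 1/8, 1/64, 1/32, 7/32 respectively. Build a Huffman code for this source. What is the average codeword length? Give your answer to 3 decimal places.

Repeatedly combine the two least-probable nodes; the expected code length is the sum of the merged weights.
merge 1/64 + 1/32 → 3/64
merge 3/64 + 5/64 → 1/8
merge 1/8 + 1/8 → 1/4
merge 7/32 + 1/4 → 15/32
merge 1/4 + 9/32 → 17/32
merge 15/32 + 17/32 → 1
L = 3/64 + 1/8 + 1/4 + 15/32 + 17/32 + 1 = 155/64 ≈ 2.422 bits/symbol.

2.422 bits/symbol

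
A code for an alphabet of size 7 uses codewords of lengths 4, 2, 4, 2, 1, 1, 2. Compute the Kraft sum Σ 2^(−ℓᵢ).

1.875

With common denominator 2^4 = 16: Σ 2^(−ℓᵢ) = 1/16 + 4/16 + 1/16 + 4/16 + 8/16 + 8/16 + 4/16 = 30/16 = 1.875.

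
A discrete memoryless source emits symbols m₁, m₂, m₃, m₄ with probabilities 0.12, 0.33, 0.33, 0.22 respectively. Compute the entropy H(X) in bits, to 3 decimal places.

1.903 bits

H = −Σ pᵢ log₂ pᵢ.
−0.12·log₂(0.12) = 0.3671
−0.33·log₂(0.33) = 0.5278
−0.33·log₂(0.33) = 0.5278
−0.22·log₂(0.22) = 0.4806
Sum ≈ 1.9033 → 1.903 bits.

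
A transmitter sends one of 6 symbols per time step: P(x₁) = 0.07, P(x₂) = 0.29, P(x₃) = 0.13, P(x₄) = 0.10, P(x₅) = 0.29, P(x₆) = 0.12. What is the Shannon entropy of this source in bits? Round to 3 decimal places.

2.386 bits

H = −Σ pᵢ log₂ pᵢ.
−0.07·log₂(0.07) = 0.2686
−0.29·log₂(0.29) = 0.5179
−0.13·log₂(0.13) = 0.3826
−0.10·log₂(0.10) = 0.3322
−0.29·log₂(0.29) = 0.5179
−0.12·log₂(0.12) = 0.3671
Sum ≈ 2.3863 → 2.386 bits.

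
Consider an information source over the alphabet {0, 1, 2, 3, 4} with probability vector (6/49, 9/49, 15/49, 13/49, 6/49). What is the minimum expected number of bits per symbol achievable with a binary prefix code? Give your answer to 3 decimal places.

2.245 bits/symbol

Repeatedly combine the two least-probable nodes; the expected code length is the sum of the merged weights.
merge 6/49 + 6/49 → 12/49
merge 9/49 + 12/49 → 3/7
merge 13/49 + 15/49 → 4/7
merge 3/7 + 4/7 → 1
L = 12/49 + 3/7 + 4/7 + 1 = 110/49 ≈ 2.245 bits/symbol.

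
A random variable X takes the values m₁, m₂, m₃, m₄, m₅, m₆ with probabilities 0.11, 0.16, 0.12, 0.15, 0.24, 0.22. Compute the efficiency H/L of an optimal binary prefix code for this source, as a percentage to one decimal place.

99.4%

Entropy H = −Σ p log₂ p ≈ 2.5256 bits.
Huffman merges: 11/100+3/25→23/100; 3/20+4/25→31/100; 11/50+23/100→9/20; 6/25+31/100→11/20; 9/20+11/20→1. L = 127/50 ≈ 2.5400.
Efficiency = H/L = 2.5256/2.5400 = 99.4%.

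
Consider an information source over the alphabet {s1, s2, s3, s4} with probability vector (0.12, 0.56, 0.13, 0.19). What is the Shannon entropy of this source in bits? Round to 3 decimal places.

H = −Σ pᵢ log₂ pᵢ.
−0.12·log₂(0.12) = 0.3671
−0.56·log₂(0.56) = 0.4684
−0.13·log₂(0.13) = 0.3826
−0.19·log₂(0.19) = 0.4552
Sum ≈ 1.6734 → 1.673 bits.

1.673 bits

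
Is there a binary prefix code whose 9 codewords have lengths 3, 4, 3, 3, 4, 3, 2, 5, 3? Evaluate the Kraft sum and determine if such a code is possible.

With common denominator 2^5 = 32: Σ 2^(−ℓᵢ) = 4/32 + 2/32 + 4/32 + 4/32 + 2/32 + 4/32 + 8/32 + 1/32 + 4/32 = 33/32 = 1.03125.
Kraft's inequality requires Σ ≤ 1; here Σ = 1.03125 > 1, so no such prefix code exists.

1.03125; no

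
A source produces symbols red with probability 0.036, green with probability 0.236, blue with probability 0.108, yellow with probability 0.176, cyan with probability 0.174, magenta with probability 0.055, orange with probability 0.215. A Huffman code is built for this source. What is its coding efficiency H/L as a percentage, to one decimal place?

Entropy H = −Σ p log₂ p ≈ 2.5981 bits.
Huffman merges: 9/250+11/200→91/1000; 91/1000+27/250→199/1000; 87/500+22/125→7/20; 199/1000+43/200→207/500; 59/250+7/20→293/500; 207/500+293/500→1. L = 66/25 ≈ 2.6400.
Efficiency = H/L = 2.5981/2.6400 = 98.4%.

98.4%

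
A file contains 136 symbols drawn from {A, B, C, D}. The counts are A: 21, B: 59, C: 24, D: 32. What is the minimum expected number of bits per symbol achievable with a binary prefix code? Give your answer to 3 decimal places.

1.897 bits/symbol

Probabilities are the counts divided by 136.
Repeatedly combine the two least-probable nodes; the expected code length is the sum of the merged weights.
merge 21/136 + 3/17 → 45/136
merge 4/17 + 45/136 → 77/136
merge 59/136 + 77/136 → 1
L = 45/136 + 77/136 + 1 = 129/68 ≈ 1.897 bits/symbol.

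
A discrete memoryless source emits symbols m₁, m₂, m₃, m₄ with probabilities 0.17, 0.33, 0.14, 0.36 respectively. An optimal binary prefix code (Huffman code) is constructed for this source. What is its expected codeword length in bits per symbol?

1.95 bits/symbol

Repeatedly combine the two least-probable nodes; the expected code length is the sum of the merged weights.
merge 7/50 + 17/100 → 31/100
merge 31/100 + 33/100 → 16/25
merge 9/25 + 16/25 → 1
L = 31/100 + 16/25 + 1 = 39/20 = 1.95 bits/symbol.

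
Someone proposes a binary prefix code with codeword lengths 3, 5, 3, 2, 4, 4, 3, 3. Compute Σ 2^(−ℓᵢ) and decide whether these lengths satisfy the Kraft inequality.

With common denominator 2^5 = 32: Σ 2^(−ℓᵢ) = 4/32 + 1/32 + 4/32 + 8/32 + 2/32 + 2/32 + 4/32 + 4/32 = 29/32 = 0.90625.
Kraft's inequality requires Σ ≤ 1; here Σ = 0.90625 ≤ 1, so such a prefix code exists.

0.90625; yes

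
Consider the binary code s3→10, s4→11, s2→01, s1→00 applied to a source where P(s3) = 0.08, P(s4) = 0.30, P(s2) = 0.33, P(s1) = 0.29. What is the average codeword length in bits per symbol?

2 bits/symbol

L̄ = Σ pᵢ·ℓᵢ = 0.08·2 + 0.30·2 + 0.33·2 + 0.29·2 = 2 bits/symbol.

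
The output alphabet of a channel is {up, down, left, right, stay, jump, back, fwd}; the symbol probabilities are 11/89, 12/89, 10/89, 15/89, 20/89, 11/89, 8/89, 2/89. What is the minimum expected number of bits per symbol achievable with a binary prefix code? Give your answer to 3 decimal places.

2.888 bits/symbol

Repeatedly combine the two least-probable nodes; the expected code length is the sum of the merged weights.
merge 2/89 + 8/89 → 10/89
merge 10/89 + 10/89 → 20/89
merge 11/89 + 11/89 → 22/89
merge 12/89 + 15/89 → 27/89
merge 20/89 + 20/89 → 40/89
merge 22/89 + 27/89 → 49/89
merge 40/89 + 49/89 → 1
L = 10/89 + 20/89 + 22/89 + 27/89 + 40/89 + 49/89 + 1 = 257/89 ≈ 2.888 bits/symbol.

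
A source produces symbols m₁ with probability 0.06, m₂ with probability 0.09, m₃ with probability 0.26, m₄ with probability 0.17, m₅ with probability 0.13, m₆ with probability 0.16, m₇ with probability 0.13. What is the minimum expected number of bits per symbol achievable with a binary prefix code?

2.72 bits/symbol

Repeatedly combine the two least-probable nodes; the expected code length is the sum of the merged weights.
merge 3/50 + 9/100 → 3/20
merge 13/100 + 13/100 → 13/50
merge 3/20 + 4/25 → 31/100
merge 17/100 + 13/50 → 43/100
merge 13/50 + 31/100 → 57/100
merge 43/100 + 57/100 → 1
L = 3/20 + 13/50 + 31/100 + 43/100 + 57/100 + 1 = 68/25 = 2.72 bits/symbol.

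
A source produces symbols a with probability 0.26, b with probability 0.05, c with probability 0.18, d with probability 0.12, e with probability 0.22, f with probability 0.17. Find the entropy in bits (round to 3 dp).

2.449 bits

H = −Σ pᵢ log₂ pᵢ.
−0.26·log₂(0.26) = 0.5053
−0.05·log₂(0.05) = 0.2161
−0.18·log₂(0.18) = 0.4453
−0.12·log₂(0.12) = 0.3671
−0.22·log₂(0.22) = 0.4806
−0.17·log₂(0.17) = 0.4346
Sum ≈ 2.4489 → 2.449 bits.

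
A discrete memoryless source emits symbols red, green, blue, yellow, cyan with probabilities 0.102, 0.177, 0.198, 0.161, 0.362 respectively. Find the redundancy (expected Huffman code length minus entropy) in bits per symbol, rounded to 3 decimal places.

0.067 bits

Entropy H = −Σ p log₂ p ≈ 2.1956 bits.
Huffman merges: 51/500+161/1000→263/1000; 177/1000+99/500→3/8; 263/1000+181/500→5/8; 3/8+5/8→1. L = 2263/1000 ≈ 2.2630.
L − H = 2.2630 − 2.1956 = 0.067 bits.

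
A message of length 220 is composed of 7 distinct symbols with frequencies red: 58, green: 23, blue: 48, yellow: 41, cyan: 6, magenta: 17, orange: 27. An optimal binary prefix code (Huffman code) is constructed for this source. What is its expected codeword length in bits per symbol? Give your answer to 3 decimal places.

2.623 bits/symbol

Probabilities are the counts divided by 220.
Repeatedly combine the two least-probable nodes; the expected code length is the sum of the merged weights.
merge 3/110 + 17/220 → 23/220
merge 23/220 + 23/220 → 23/110
merge 27/220 + 41/220 → 17/55
merge 23/110 + 12/55 → 47/110
merge 29/110 + 17/55 → 63/110
merge 47/110 + 63/110 → 1
L = 23/220 + 23/110 + 17/55 + 47/110 + 63/110 + 1 = 577/220 ≈ 2.623 bits/symbol.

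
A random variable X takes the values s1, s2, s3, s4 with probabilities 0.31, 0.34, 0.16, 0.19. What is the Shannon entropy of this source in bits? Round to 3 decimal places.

H = −Σ pᵢ log₂ pᵢ.
−0.31·log₂(0.31) = 0.5238
−0.34·log₂(0.34) = 0.5292
−0.16·log₂(0.16) = 0.4230
−0.19·log₂(0.19) = 0.4552
Sum ≈ 1.9312 → 1.931 bits.

1.931 bits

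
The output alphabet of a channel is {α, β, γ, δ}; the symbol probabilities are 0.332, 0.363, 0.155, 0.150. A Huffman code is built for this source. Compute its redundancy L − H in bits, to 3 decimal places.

Entropy H = −Σ p log₂ p ≈ 1.8863 bits.
Huffman merges: 3/20+31/200→61/200; 61/200+83/250→637/1000; 363/1000+637/1000→1. L = 971/500 ≈ 1.9420.
L − H = 1.9420 − 1.8863 = 0.056 bits.

0.056 bits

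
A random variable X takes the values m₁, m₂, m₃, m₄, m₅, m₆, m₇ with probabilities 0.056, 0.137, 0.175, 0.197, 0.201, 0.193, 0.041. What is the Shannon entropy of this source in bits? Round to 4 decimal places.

2.6398 bits

H = −Σ pᵢ log₂ pᵢ.
−0.056·log₂(0.056) = 0.2329
−0.137·log₂(0.137) = 0.3929
−0.175·log₂(0.175) = 0.4401
−0.197·log₂(0.197) = 0.4617
−0.201·log₂(0.201) = 0.4653
−0.193·log₂(0.193) = 0.4581
−0.041·log₂(0.041) = 0.1889
Sum ≈ 2.6398 → 2.6398 bits.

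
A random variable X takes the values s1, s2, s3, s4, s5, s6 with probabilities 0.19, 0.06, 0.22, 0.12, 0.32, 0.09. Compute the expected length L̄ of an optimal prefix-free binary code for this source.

Repeatedly combine the two least-probable nodes; the expected code length is the sum of the merged weights.
merge 3/50 + 9/100 → 3/20
merge 3/25 + 3/20 → 27/100
merge 19/100 + 11/50 → 41/100
merge 27/100 + 8/25 → 59/100
merge 41/100 + 59/100 → 1
L = 3/20 + 27/100 + 41/100 + 59/100 + 1 = 121/50 = 2.42 bits/symbol.

2.42 bits/symbol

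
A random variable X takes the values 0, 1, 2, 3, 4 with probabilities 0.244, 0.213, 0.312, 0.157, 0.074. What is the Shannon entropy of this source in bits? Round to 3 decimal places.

H = −Σ pᵢ log₂ pᵢ.
−0.244·log₂(0.244) = 0.4966
−0.213·log₂(0.213) = 0.4752
−0.312·log₂(0.312) = 0.5243
−0.157·log₂(0.157) = 0.4194
−0.074·log₂(0.074) = 0.2780
Sum ≈ 2.1934 → 2.193 bits.

2.193 bits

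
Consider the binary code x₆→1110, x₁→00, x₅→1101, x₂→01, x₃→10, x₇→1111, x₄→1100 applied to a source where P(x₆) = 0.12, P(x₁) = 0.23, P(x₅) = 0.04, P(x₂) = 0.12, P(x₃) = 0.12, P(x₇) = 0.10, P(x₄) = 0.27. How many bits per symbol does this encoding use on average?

3.06 bits/symbol

L̄ = Σ pᵢ·ℓᵢ = 0.12·4 + 0.23·2 + 0.04·4 + 0.12·2 + 0.12·2 + 0.10·4 + 0.27·4 = 3.06 bits/symbol.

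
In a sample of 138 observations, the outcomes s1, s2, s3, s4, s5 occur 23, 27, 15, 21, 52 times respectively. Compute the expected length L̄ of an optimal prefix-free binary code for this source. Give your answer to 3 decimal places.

Probabilities are the counts divided by 138.
Repeatedly combine the two least-probable nodes; the expected code length is the sum of the merged weights.
merge 5/46 + 7/46 → 6/23
merge 1/6 + 9/46 → 25/69
merge 6/23 + 25/69 → 43/69
merge 26/69 + 43/69 → 1
L = 6/23 + 25/69 + 43/69 + 1 = 155/69 ≈ 2.246 bits/symbol.

2.246 bits/symbol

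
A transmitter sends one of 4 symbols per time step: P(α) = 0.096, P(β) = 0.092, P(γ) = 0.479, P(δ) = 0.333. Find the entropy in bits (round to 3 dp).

1.678 bits

H = −Σ pᵢ log₂ pᵢ.
−0.096·log₂(0.096) = 0.3246
−0.092·log₂(0.092) = 0.3167
−0.479·log₂(0.479) = 0.5087
−0.333·log₂(0.333) = 0.5283
Sum ≈ 1.6782 → 1.678 bits.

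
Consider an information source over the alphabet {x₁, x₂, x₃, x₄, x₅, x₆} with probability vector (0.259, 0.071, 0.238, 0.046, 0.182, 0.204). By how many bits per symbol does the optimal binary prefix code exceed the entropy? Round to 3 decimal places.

0.028 bits

Entropy H = −Σ p log₂ p ≈ 2.3882 bits.
Huffman merges: 23/500+71/1000→117/1000; 117/1000+91/500→299/1000; 51/250+119/500→221/500; 259/1000+299/1000→279/500; 221/500+279/500→1. L = 302/125 ≈ 2.4160.
L − H = 2.4160 − 2.3882 = 0.028 bits.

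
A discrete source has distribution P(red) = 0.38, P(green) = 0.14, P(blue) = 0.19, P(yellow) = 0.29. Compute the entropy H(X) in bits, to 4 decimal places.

1.9007 bits

H = −Σ pᵢ log₂ pᵢ.
−0.38·log₂(0.38) = 0.5305
−0.14·log₂(0.14) = 0.3971
−0.19·log₂(0.19) = 0.4552
−0.29·log₂(0.29) = 0.5179
Sum ≈ 1.9007 → 1.9007 bits.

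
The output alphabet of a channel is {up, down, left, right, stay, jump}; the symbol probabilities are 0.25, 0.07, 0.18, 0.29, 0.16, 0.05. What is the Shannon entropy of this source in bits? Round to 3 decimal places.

2.371 bits

H = −Σ pᵢ log₂ pᵢ.
−0.25·log₂(0.25) = 0.5000
−0.07·log₂(0.07) = 0.2686
−0.18·log₂(0.18) = 0.4453
−0.29·log₂(0.29) = 0.5179
−0.16·log₂(0.16) = 0.4230
−0.05·log₂(0.05) = 0.2161
Sum ≈ 2.3709 → 2.371 bits.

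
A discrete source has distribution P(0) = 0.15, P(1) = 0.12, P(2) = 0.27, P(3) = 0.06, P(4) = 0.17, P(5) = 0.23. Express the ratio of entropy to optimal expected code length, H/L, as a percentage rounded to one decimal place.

98.1%

Entropy H = −Σ p log₂ p ≈ 2.4534 bits.
Huffman merges: 3/50+3/25→9/50; 3/20+17/100→8/25; 9/50+23/100→41/100; 27/100+8/25→59/100; 41/100+59/100→1. L = 5/2 ≈ 2.5000.
Efficiency = H/L = 2.4534/2.5000 = 98.1%.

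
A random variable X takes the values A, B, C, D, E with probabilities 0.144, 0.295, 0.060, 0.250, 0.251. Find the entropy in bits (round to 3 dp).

H = −Σ pᵢ log₂ pᵢ.
−0.144·log₂(0.144) = 0.4026
−0.295·log₂(0.295) = 0.5196
−0.060·log₂(0.060) = 0.2435
−0.250·log₂(0.250) = 0.5000
−0.251·log₂(0.251) = 0.5006
Sum ≈ 2.1662 → 2.166 bits.

2.166 bits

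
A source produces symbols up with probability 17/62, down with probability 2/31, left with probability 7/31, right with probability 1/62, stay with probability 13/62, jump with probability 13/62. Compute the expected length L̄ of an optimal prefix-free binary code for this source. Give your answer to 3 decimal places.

Repeatedly combine the two least-probable nodes; the expected code length is the sum of the merged weights.
merge 1/62 + 2/31 → 5/62
merge 5/62 + 13/62 → 9/31
merge 13/62 + 7/31 → 27/62
merge 17/62 + 9/31 → 35/62
merge 27/62 + 35/62 → 1
L = 5/62 + 9/31 + 27/62 + 35/62 + 1 = 147/62 ≈ 2.371 bits/symbol.

2.371 bits/symbol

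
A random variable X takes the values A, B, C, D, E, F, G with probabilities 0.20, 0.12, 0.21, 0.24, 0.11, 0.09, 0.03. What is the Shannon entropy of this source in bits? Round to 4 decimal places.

2.6131 bits

H = −Σ pᵢ log₂ pᵢ.
−0.20·log₂(0.20) = 0.4644
−0.12·log₂(0.12) = 0.3671
−0.21·log₂(0.21) = 0.4728
−0.24·log₂(0.24) = 0.4941
−0.11·log₂(0.11) = 0.3503
−0.09·log₂(0.09) = 0.3127
−0.03·log₂(0.03) = 0.1518
Sum ≈ 2.6131 → 2.6131 bits.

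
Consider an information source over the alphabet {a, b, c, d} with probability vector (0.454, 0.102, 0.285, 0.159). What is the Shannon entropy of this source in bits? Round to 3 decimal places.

H = −Σ pᵢ log₂ pᵢ.
−0.454·log₂(0.454) = 0.5172
−0.102·log₂(0.102) = 0.3359
−0.285·log₂(0.285) = 0.5161
−0.159·log₂(0.159) = 0.4218
Sum ≈ 1.7911 → 1.791 bits.

1.791 bits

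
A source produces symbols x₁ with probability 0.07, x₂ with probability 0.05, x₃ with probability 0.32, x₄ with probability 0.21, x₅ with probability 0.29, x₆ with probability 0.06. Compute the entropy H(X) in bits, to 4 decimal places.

2.2449 bits

H = −Σ pᵢ log₂ pᵢ.
−0.07·log₂(0.07) = 0.2686
−0.05·log₂(0.05) = 0.2161
−0.32·log₂(0.32) = 0.5260
−0.21·log₂(0.21) = 0.4728
−0.29·log₂(0.29) = 0.5179
−0.06·log₂(0.06) = 0.2435
Sum ≈ 2.2449 → 2.2449 bits.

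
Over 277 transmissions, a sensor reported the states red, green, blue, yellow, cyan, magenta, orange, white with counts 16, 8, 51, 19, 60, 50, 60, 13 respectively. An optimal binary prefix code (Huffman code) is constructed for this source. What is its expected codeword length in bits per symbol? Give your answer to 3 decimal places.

2.769 bits/symbol

Probabilities are the counts divided by 277.
Repeatedly combine the two least-probable nodes; the expected code length is the sum of the merged weights.
merge 8/277 + 13/277 → 21/277
merge 16/277 + 19/277 → 35/277
merge 21/277 + 35/277 → 56/277
merge 50/277 + 51/277 → 101/277
merge 56/277 + 60/277 → 116/277
merge 60/277 + 101/277 → 161/277
merge 116/277 + 161/277 → 1
L = 21/277 + 35/277 + 56/277 + 101/277 + 116/277 + 161/277 + 1 = 767/277 ≈ 2.769 bits/symbol.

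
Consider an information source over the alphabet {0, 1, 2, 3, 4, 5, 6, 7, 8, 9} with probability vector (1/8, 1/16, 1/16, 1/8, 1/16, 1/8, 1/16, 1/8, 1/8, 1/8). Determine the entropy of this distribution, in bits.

3.25 bits

Each probability is a power of 1/2, so log₂(1/p) is an integer.
H = Σ p·log₂(1/p) = 1/8·3 + 1/16·4 + 1/16·4 + 1/8·3 + 1/16·4 + 1/8·3 + 1/16·4 + 1/8·3 + 1/8·3 + 1/8·3 = 3.25 bits.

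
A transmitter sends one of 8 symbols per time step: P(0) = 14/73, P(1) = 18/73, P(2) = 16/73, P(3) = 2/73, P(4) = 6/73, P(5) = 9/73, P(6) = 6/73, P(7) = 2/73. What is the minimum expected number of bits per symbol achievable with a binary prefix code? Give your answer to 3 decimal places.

2.726 bits/symbol

Repeatedly combine the two least-probable nodes; the expected code length is the sum of the merged weights.
merge 2/73 + 2/73 → 4/73
merge 4/73 + 6/73 → 10/73
merge 6/73 + 9/73 → 15/73
merge 10/73 + 14/73 → 24/73
merge 15/73 + 16/73 → 31/73
merge 18/73 + 24/73 → 42/73
merge 31/73 + 42/73 → 1
L = 4/73 + 10/73 + 15/73 + 24/73 + 31/73 + 42/73 + 1 = 199/73 ≈ 2.726 bits/symbol.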